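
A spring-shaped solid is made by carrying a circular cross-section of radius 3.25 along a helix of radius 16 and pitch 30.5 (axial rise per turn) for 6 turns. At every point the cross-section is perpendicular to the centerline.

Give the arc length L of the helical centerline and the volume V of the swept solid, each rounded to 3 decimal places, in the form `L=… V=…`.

2πR = 2π·16 = 100.530965
per-turn = √(100.530965² + 30.5²) = √(10106.4749 + 930.25) = √11036.7249 = 105.055818
L = 6 × 105.055818 = 630.334908
V = π·3.25² × L = 33.183072 × 630.334908 = 20916.448901

L=630.335 V=20916.449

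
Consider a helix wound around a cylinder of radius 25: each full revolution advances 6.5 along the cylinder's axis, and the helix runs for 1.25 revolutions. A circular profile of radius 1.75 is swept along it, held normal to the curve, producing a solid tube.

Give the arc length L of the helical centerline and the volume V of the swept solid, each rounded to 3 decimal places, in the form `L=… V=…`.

2πR = 2π·25 = 157.079633
per-turn = √(157.079633² + 6.5²) = √(24674.0110 + 42.25) = √24716.2610 = 157.214061
L = 1.25 × 157.214061 = 196.517576
V = π·1.75² × L = 9.621128 × 196.517576 = 1890.720658

L=196.518 V=1890.721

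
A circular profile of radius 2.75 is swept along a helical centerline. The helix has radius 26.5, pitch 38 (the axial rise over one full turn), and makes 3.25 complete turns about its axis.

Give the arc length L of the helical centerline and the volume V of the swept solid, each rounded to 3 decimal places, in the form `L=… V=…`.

L=555.053 V=13187.117

2πR = 2π·26.5 = 166.504411
per-turn = √(166.504411² + 38²) = √(27723.7188 + 1444) = √29167.7188 = 170.785593
L = 3.25 × 170.785593 = 555.053177
V = π·2.75² × L = 23.758294 × 555.053177 = 13187.116813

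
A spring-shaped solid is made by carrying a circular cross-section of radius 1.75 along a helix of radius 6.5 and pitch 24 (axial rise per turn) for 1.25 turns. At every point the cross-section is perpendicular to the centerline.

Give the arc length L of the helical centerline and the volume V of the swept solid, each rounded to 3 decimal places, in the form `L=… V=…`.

L=59.213 V=569.697

2πR = 2π·6.5 = 40.840704
per-turn = √(40.840704² + 24²) = √(1667.9631 + 576) = √2243.9631 = 47.370488
L = 1.25 × 47.370488 = 59.213110
V = π·1.75² × L = 9.621128 × 59.213110 = 569.696882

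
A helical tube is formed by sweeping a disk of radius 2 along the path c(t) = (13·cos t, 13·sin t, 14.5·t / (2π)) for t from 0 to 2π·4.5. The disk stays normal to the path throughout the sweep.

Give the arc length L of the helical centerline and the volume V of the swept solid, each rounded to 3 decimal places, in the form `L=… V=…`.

2πR = 2π·13 = 81.681409
per-turn = √(81.681409² + 14.5²) = √(6671.8526 + 210.25) = √6882.1026 = 82.958439
L = 4.5 × 82.958439 = 373.312975
V = π·2² × L = 12.566371 × 373.312975 = 4691.189196

L=373.313 V=4691.189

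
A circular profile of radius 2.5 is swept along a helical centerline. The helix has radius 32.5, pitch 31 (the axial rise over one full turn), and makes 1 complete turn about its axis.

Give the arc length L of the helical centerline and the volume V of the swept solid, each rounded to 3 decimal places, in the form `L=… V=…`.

2πR = 2π·32.5 = 204.203522
per-turn = √(204.203522² + 31²) = √(41699.0786 + 961) = √42660.0786 = 206.543164
L = 1 × 206.543164 = 206.543164
V = π·2.5² × L = 19.634954 × 206.543164 = 4055.465542

L=206.543 V=4055.466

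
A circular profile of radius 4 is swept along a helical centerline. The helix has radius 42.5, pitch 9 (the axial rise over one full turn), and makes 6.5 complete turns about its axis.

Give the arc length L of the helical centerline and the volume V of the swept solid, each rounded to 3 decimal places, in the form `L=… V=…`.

L=1736.715 V=87296.842

2πR = 2π·42.5 = 267.035376
per-turn = √(267.035376² + 9²) = √(71307.8918 + 81) = √71388.8918 = 267.186998
L = 6.5 × 267.186998 = 1736.715486
V = π·4² × L = 50.265482 × 1736.715486 = 87296.841783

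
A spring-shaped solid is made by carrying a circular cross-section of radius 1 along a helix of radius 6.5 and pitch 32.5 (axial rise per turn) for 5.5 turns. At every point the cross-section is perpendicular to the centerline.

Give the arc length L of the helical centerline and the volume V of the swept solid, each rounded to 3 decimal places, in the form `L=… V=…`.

2πR = 2π·6.5 = 40.840704
per-turn = √(40.840704² + 32.5²) = √(1667.9631 + 1056.25) = √2724.2131 = 52.193995
L = 5.5 × 52.193995 = 287.066974
V = π·1² × L = 3.141593 × 287.066974 = 901.847497

L=287.067 V=901.847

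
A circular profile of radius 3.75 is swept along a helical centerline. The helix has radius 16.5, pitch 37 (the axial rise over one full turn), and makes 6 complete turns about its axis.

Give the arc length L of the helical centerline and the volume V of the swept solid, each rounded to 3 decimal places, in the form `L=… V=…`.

2πR = 2π·16.5 = 103.672558
per-turn = √(103.672558² + 37²) = √(10747.9992 + 1369) = √12116.9992 = 110.077242
L = 6 × 110.077242 = 660.463452
V = π·3.75² × L = 44.178647 × 660.463452 = 29178.381482

L=660.463 V=29178.381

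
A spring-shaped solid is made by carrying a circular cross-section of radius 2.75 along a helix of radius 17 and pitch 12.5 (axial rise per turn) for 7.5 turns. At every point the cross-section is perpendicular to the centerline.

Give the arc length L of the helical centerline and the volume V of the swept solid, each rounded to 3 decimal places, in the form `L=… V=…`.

2πR = 2π·17 = 106.814150
per-turn = √(106.814150² + 12.5²) = √(11409.2627 + 156.25) = √11565.5127 = 107.543074
L = 7.5 × 107.543074 = 806.573052
V = π·2.75² × L = 23.758294 × 806.573052 = 19162.800066

L=806.573 V=19162.800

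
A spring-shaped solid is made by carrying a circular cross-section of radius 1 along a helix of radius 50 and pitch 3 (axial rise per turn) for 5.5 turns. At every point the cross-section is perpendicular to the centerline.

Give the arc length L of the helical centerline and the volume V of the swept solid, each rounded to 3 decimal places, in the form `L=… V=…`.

L=1727.955 V=5428.530

2πR = 2π·50 = 314.159265
per-turn = √(314.159265² + 3²) = √(98696.0440 + 9) = √98705.0440 = 314.173589
L = 5.5 × 314.173589 = 1727.954739
V = π·1² × L = 3.141593 × 1727.954739 = 5428.529915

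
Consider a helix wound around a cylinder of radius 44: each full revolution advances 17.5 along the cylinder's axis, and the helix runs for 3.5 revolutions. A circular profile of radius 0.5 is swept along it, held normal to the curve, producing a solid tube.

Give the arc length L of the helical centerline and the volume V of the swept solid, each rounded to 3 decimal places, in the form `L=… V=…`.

L=969.547 V=761.481

2πR = 2π·44 = 276.460154
per-turn = √(276.460154² + 17.5²) = √(76430.2165 + 306.25) = √76736.4665 = 277.013477
L = 3.5 × 277.013477 = 969.547170
V = π·0.5² × L = 0.785398 × 969.547170 = 761.480566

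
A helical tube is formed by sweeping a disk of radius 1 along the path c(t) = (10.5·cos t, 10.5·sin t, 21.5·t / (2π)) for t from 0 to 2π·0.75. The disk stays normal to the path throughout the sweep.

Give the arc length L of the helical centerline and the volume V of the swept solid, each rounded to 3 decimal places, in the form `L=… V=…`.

2πR = 2π·10.5 = 65.973446
per-turn = √(65.973446² + 21.5²) = √(4352.4955 + 462.25) = √4814.7455 = 69.388367
L = 0.75 × 69.388367 = 52.041276
V = π·1² × L = 3.141593 × 52.041276 = 163.492489

L=52.041 V=163.492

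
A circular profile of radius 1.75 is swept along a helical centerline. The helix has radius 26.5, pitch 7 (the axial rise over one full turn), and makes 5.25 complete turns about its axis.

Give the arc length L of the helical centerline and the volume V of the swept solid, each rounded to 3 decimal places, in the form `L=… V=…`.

2πR = 2π·26.5 = 166.504411
per-turn = √(166.504411² + 7²) = √(27723.7188 + 49) = √27772.7188 = 166.651489
L = 5.25 × 166.651489 = 874.920317
V = π·1.75² × L = 9.621128 × 874.920317 = 8417.719922

L=874.920 V=8417.720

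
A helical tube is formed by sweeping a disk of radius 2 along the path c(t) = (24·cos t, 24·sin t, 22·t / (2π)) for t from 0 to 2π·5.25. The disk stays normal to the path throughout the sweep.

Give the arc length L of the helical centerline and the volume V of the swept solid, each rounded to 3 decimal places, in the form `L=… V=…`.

L=800.062 V=10053.879

2πR = 2π·24 = 150.796447
per-turn = √(150.796447² + 22²) = √(22739.5685 + 484) = √23223.5685 = 152.392810
L = 5.25 × 152.392810 = 800.062253
V = π·2² × L = 12.566371 × 800.062253 = 10053.878780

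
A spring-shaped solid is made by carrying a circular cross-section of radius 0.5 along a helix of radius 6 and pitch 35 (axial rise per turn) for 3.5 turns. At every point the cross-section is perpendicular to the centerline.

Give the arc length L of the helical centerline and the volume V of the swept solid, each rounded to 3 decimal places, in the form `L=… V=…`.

2πR = 2π·6 = 37.699112
per-turn = √(37.699112² + 35²) = √(1421.2230 + 1225) = √2646.2230 = 51.441452
L = 3.5 × 51.441452 = 180.045084
V = π·0.5² × L = 0.785398 × 180.045084 = 141.407078

L=180.045 V=141.407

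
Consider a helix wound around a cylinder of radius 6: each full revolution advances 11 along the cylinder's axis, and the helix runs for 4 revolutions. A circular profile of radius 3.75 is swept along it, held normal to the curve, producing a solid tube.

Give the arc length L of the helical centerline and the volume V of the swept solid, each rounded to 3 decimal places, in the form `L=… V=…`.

2πR = 2π·6 = 37.699112
per-turn = √(37.699112² + 11²) = √(1421.2230 + 121) = √1542.2230 = 39.271148
L = 4 × 39.271148 = 157.084590
V = π·3.75² × L = 44.178647 × 157.084590 = 6939.784620

L=157.085 V=6939.785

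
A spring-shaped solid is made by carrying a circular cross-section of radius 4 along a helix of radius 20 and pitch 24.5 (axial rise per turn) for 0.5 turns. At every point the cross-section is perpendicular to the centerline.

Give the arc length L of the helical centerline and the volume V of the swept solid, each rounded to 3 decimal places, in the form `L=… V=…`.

2πR = 2π·20 = 125.663706
per-turn = √(125.663706² + 24.5²) = √(15791.3670 + 600.25) = √16391.6170 = 128.029751
L = 0.5 × 128.029751 = 64.014875
V = π·4² × L = 50.265482 × 64.014875 = 3217.738592

L=64.015 V=3217.739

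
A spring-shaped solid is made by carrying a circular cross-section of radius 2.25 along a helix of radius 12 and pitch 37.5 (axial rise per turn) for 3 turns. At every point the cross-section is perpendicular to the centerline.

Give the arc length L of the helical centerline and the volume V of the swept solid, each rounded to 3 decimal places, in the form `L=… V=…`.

2πR = 2π·12 = 75.398224
per-turn = √(75.398224² + 37.5²) = √(5684.8921 + 1406.25) = √7091.1421 = 84.208920
L = 3 × 84.208920 = 252.626759
V = π·2.25² × L = 15.904313 × 252.626759 = 4017.854994

L=252.627 V=4017.855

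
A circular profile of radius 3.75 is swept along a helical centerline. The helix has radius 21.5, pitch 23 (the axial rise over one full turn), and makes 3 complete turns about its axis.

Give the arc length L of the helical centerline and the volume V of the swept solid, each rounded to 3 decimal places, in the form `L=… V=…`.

L=411.097 V=18161.728

2πR = 2π·21.5 = 135.088484
per-turn = √(135.088484² + 23²) = √(18248.8985 + 529) = √18777.8985 = 137.032473
L = 3 × 137.032473 = 411.097418
V = π·3.75² × L = 44.178647 × 411.097418 = 18161.727572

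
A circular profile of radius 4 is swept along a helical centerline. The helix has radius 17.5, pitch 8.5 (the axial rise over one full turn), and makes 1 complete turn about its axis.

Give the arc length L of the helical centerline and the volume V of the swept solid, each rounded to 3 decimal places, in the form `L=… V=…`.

2πR = 2π·17.5 = 109.955743
per-turn = √(109.955743² + 8.5²) = √(12090.2654 + 72.25) = √12162.5154 = 110.283795
L = 1 × 110.283795 = 110.283795
V = π·4² × L = 50.265482 × 110.283795 = 5543.468152

L=110.284 V=5543.468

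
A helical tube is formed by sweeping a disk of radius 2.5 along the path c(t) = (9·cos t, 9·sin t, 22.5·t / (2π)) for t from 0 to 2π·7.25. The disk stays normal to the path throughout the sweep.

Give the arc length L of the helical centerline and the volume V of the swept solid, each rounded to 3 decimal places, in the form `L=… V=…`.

L=441.239 V=8663.702

2πR = 2π·9 = 56.548668
per-turn = √(56.548668² + 22.5²) = √(3197.7518 + 506.25) = √3704.0018 = 60.860511
L = 7.25 × 60.860511 = 441.238706
V = π·2.5² × L = 19.634954 × 441.238706 = 8663.701740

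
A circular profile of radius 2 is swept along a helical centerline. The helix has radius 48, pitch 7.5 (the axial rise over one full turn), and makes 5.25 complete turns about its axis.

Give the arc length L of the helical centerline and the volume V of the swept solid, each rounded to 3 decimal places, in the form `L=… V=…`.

L=1583.852 V=19903.274

2πR = 2π·48 = 301.592895
per-turn = √(301.592895² + 7.5²) = √(90958.2742 + 56.25) = √91014.5242 = 301.686135
L = 5.25 × 301.686135 = 1583.852210
V = π·2² × L = 12.566371 × 1583.852210 = 19903.273865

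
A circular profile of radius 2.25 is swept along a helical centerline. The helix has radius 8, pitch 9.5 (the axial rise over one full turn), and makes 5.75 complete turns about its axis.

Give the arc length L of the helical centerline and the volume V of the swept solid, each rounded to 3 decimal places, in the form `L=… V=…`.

2πR = 2π·8 = 50.265482
per-turn = √(50.265482² + 9.5²) = √(2526.6187 + 90.25) = √2616.8687 = 51.155339
L = 5.75 × 51.155339 = 294.143200
V = π·2.25² × L = 15.904313 × 294.143200 = 4678.145468

L=294.143 V=4678.145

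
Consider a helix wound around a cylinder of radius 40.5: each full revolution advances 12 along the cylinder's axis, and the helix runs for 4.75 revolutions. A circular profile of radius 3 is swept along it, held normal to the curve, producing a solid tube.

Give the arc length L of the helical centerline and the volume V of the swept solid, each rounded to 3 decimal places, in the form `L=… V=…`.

L=1210.071 V=34213.952

2πR = 2π·40.5 = 254.469005
per-turn = √(254.469005² + 12²) = √(64754.4745 + 144) = √64898.4745 = 254.751790
L = 4.75 × 254.751790 = 1210.071002
V = π·3² × L = 28.274334 × 1210.071002 = 34213.951537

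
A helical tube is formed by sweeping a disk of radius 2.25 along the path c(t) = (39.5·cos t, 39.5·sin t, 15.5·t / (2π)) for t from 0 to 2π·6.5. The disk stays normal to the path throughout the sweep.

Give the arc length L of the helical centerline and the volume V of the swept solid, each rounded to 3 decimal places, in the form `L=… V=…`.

L=1616.351 V=25706.949

2πR = 2π·39.5 = 248.185820
per-turn = √(248.185820² + 15.5²) = √(61596.2011 + 240.25) = √61836.4511 = 248.669361
L = 6.5 × 248.669361 = 1616.350846
V = π·2.25² × L = 15.904313 × 1616.350846 = 25706.949465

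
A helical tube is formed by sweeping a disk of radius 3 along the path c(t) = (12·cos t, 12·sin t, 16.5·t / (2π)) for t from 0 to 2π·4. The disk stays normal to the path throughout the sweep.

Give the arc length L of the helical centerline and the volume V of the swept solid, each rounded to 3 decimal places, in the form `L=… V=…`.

2πR = 2π·12 = 75.398224
per-turn = √(75.398224² + 16.5²) = √(5684.8921 + 272.25) = √5957.1421 = 77.182525
L = 4 × 77.182525 = 308.730099
V = π·3² × L = 28.274334 × 308.730099 = 8729.137905

L=308.730 V=8729.138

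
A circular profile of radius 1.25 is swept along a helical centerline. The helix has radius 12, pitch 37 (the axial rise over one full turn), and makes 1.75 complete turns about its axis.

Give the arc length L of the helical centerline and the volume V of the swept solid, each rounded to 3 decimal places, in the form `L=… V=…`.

L=146.978 V=721.477

2πR = 2π·12 = 75.398224
per-turn = √(75.398224² + 37²) = √(5684.8921 + 1369) = √7053.8921 = 83.987452
L = 1.75 × 83.987452 = 146.978041
V = π·1.25² × L = 4.908739 × 146.978041 = 721.476774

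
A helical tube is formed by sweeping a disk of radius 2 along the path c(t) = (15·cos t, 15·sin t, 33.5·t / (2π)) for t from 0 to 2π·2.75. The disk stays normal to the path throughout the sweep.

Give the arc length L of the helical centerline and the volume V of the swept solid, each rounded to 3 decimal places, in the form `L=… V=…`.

2πR = 2π·15 = 94.247780
per-turn = √(94.247780² + 33.5²) = √(8882.6440 + 1122.25) = √10004.8940 = 100.024467
L = 2.75 × 100.024467 = 275.067284
V = π·2² × L = 12.566371 × 275.067284 = 3456.597431

L=275.067 V=3456.597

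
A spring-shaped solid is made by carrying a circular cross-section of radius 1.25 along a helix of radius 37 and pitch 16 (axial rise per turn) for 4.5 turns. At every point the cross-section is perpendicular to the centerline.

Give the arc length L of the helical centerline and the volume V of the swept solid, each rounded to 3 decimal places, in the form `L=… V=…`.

L=1048.625 V=5147.426

2πR = 2π·37 = 232.477856
per-turn = √(232.477856² + 16²) = √(54045.9537 + 256) = √54301.9537 = 233.027796
L = 4.5 × 233.027796 = 1048.625082
V = π·1.25² × L = 4.908739 × 1048.625082 = 5147.426334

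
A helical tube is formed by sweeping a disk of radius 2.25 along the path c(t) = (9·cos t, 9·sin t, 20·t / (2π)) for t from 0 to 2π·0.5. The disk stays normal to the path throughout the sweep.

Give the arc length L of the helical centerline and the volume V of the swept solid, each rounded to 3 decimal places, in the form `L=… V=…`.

2πR = 2π·9 = 56.548668
per-turn = √(56.548668² + 20²) = √(3197.7518 + 400) = √3597.7518 = 59.981262
L = 0.5 × 59.981262 = 29.990631
V = π·2.25² × L = 15.904313 × 29.990631 = 476.980379

L=29.991 V=476.980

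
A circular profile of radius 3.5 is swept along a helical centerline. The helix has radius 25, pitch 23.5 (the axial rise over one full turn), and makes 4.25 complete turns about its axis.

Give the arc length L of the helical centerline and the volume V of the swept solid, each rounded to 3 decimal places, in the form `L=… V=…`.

2πR = 2π·25 = 157.079633
per-turn = √(157.079633² + 23.5²) = √(24674.0110 + 552.25) = √25226.2610 = 158.827772
L = 4.25 × 158.827772 = 675.018029
V = π·3.5² × L = 38.484510 × 675.018029 = 25977.738088

L=675.018 V=25977.738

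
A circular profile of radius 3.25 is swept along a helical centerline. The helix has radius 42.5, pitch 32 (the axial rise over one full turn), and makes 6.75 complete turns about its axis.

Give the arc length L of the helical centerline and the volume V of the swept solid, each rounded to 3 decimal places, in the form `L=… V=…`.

2πR = 2π·42.5 = 267.035376
per-turn = √(267.035376² + 32²) = √(71307.8918 + 1024) = √72331.8918 = 268.945890
L = 6.75 × 268.945890 = 1815.384758
V = π·3.25² × L = 33.183072 × 1815.384758 = 60240.043869

L=1815.385 V=60240.044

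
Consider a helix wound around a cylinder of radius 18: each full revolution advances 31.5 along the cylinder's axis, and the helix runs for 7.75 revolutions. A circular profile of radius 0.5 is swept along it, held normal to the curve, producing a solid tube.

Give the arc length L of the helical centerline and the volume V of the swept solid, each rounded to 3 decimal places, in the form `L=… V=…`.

2πR = 2π·18 = 113.097336
per-turn = √(113.097336² + 31.5²) = √(12791.0073 + 992.25) = √13783.2573 = 117.402118
L = 7.75 × 117.402118 = 909.866414
V = π·0.5² × L = 0.785398 × 909.866414 = 714.607411

L=909.866 V=714.607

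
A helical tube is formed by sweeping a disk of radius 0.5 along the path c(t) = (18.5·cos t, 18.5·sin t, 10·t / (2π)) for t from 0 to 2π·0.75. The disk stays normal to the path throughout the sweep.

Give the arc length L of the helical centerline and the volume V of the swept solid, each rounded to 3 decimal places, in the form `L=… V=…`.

2πR = 2π·18.5 = 116.238928
per-turn = √(116.238928² + 10²) = √(13511.4884 + 100) = √13611.4884 = 116.668284
L = 0.75 × 116.668284 = 87.501213
V = π·0.5² × L = 0.785398 × 87.501213 = 68.723292

L=87.501 V=68.723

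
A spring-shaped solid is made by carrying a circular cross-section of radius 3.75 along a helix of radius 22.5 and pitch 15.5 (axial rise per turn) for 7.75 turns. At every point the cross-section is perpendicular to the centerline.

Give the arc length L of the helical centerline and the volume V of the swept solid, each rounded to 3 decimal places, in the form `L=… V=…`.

2πR = 2π·22.5 = 141.371669
per-turn = √(141.371669² + 15.5²) = √(19985.9489 + 240.25) = √20226.1989 = 142.218842
L = 7.75 × 142.218842 = 1102.196023
V = π·3.75² × L = 44.178647 × 1102.196023 = 48693.528665

L=1102.196 V=48693.529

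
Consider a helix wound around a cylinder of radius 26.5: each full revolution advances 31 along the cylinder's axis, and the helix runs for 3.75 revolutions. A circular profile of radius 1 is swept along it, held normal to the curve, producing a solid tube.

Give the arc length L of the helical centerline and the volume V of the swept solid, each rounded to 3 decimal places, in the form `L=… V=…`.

L=635.121 V=1995.292

2πR = 2π·26.5 = 166.504411
per-turn = √(166.504411² + 31²) = √(27723.7188 + 961) = √28684.7188 = 169.365636
L = 3.75 × 169.365636 = 635.121136
V = π·1² × L = 3.141593 × 635.121136 = 1995.291896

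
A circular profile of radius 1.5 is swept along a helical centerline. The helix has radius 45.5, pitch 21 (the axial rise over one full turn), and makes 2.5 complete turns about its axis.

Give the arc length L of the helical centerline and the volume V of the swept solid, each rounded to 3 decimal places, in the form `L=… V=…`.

2πR = 2π·45.5 = 285.884931
per-turn = √(285.884931² + 21²) = √(81730.1940 + 441) = √82171.1940 = 286.655183
L = 2.5 × 286.655183 = 716.637958
V = π·1.5² × L = 7.068583 × 716.637958 = 5065.615224

L=716.638 V=5065.615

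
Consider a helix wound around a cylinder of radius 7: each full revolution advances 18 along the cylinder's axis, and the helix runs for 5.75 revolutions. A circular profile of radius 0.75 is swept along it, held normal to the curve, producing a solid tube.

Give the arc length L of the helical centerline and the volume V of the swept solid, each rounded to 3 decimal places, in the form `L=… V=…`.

L=273.258 V=482.886

2πR = 2π·7 = 43.982297
per-turn = √(43.982297² + 18²) = √(1934.4425 + 324) = √2258.4425 = 47.523073
L = 5.75 × 47.523073 = 273.257669
V = π·0.75² × L = 1.767146 × 273.257669 = 482.886161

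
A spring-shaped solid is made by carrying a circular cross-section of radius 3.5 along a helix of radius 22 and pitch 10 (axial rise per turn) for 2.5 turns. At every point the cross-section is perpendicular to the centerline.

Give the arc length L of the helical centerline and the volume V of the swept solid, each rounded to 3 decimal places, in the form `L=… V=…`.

2πR = 2π·22 = 138.230077
per-turn = √(138.230077² + 10²) = √(19107.5541 + 100) = √19207.5541 = 138.591321
L = 2.5 × 138.591321 = 346.478301
V = π·3.5² × L = 38.484510 × 346.478301 = 13334.047652

L=346.478 V=13334.048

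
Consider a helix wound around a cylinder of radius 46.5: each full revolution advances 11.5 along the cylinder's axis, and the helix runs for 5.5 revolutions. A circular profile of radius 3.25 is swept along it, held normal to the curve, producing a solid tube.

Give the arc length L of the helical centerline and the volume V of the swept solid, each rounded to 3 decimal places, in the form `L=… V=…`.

2πR = 2π·46.5 = 292.168117
per-turn = √(292.168117² + 11.5²) = √(85362.2085 + 132.25) = √85494.4585 = 292.394354
L = 5.5 × 292.394354 = 1608.168949
V = π·3.25² × L = 33.183072 × 1608.168949 = 53363.986672

L=1608.169 V=53363.987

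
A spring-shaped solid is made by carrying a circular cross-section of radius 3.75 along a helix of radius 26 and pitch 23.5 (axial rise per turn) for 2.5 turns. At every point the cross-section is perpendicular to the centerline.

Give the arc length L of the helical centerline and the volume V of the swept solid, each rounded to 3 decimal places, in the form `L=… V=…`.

2πR = 2π·26 = 163.362818
per-turn = √(163.362818² + 23.5²) = √(26687.4103 + 552.25) = √27239.6603 = 165.044419
L = 2.5 × 165.044419 = 412.611048
V = π·3.75² × L = 44.178647 × 412.611048 = 18228.597708

L=412.611 V=18228.598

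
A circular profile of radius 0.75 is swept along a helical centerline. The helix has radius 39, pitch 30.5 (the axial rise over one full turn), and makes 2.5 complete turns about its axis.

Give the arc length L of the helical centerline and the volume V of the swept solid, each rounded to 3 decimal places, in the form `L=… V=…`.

L=617.338 V=1090.926

2πR = 2π·39 = 245.044227
per-turn = √(245.044227² + 30.5²) = √(60046.6732 + 930.25) = √60976.9232 = 246.935059
L = 2.5 × 246.935059 = 617.337647
V = π·0.75² × L = 1.767146 × 617.337647 = 1090.925671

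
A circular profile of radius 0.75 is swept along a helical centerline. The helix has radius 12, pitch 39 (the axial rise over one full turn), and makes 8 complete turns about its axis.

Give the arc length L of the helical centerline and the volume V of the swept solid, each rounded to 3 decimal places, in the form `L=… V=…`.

L=679.100 V=1200.069

2πR = 2π·12 = 75.398224
per-turn = √(75.398224² + 39²) = √(5684.8921 + 1521) = √7205.8921 = 84.887526
L = 8 × 84.887526 = 679.100211
V = π·0.75² × L = 1.767146 × 679.100211 = 1200.069132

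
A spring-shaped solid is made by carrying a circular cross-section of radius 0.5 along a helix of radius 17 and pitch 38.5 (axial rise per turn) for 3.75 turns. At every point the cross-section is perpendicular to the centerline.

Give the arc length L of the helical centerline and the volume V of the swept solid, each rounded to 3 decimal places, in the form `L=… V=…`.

L=425.778 V=334.405

2πR = 2π·17 = 106.814150
per-turn = √(106.814150² + 38.5²) = √(11409.2627 + 1482.25) = √12891.5127 = 113.540797
L = 3.75 × 113.540797 = 425.777990
V = π·0.5² × L = 0.785398 × 425.777990 = 334.405252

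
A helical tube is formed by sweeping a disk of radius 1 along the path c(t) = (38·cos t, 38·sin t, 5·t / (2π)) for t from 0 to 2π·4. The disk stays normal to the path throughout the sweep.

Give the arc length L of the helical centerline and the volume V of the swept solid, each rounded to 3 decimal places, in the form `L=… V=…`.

2πR = 2π·38 = 238.761042
per-turn = √(238.761042² + 5²) = √(57006.8350 + 25) = √57031.8350 = 238.813390
L = 4 × 238.813390 = 955.253558
V = π·1² × L = 3.141593 × 955.253558 = 3001.017561

L=955.254 V=3001.018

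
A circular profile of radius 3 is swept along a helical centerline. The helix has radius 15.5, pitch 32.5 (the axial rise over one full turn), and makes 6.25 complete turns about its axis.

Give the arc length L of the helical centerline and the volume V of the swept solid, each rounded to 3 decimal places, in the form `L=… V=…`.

2πR = 2π·15.5 = 97.389372
per-turn = √(97.389372² + 32.5²) = √(9484.6898 + 1056.25) = √10540.9398 = 102.669079
L = 6.25 × 102.669079 = 641.681745
V = π·3² × L = 28.274334 × 641.681745 = 18143.123909

L=641.682 V=18143.124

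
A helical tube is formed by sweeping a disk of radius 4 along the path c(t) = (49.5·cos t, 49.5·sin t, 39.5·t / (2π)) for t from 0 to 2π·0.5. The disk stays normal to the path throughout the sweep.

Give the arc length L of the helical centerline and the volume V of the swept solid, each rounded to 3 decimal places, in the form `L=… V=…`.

2πR = 2π·49.5 = 311.017673
per-turn = √(311.017673² + 39.5²) = √(96731.9927 + 1560.25) = √98292.2427 = 313.515937
L = 0.5 × 313.515937 = 156.757968
V = π·4² × L = 50.265482 × 156.757968 = 7879.514915

L=156.758 V=7879.515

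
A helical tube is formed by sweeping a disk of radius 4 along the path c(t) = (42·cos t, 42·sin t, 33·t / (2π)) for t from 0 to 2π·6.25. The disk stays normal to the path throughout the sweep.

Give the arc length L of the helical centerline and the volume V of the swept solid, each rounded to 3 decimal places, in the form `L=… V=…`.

L=1662.182 V=83550.377

2πR = 2π·42 = 263.893783
per-turn = √(263.893783² + 33²) = √(69639.9287 + 1089) = √70728.9287 = 265.949109
L = 6.25 × 265.949109 = 1662.181932
V = π·4² × L = 50.265482 × 1662.181932 = 83550.376751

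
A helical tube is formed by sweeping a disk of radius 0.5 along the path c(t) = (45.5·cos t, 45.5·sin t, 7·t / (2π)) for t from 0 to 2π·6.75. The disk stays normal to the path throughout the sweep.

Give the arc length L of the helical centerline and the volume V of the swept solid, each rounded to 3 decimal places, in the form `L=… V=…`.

2πR = 2π·45.5 = 285.884931
per-turn = √(285.884931² + 7²) = √(81730.1940 + 49) = √81779.1940 = 285.970617
L = 6.75 × 285.970617 = 1930.301668
V = π·0.5² × L = 0.785398 × 1930.301668 = 1516.055385

L=1930.302 V=1516.055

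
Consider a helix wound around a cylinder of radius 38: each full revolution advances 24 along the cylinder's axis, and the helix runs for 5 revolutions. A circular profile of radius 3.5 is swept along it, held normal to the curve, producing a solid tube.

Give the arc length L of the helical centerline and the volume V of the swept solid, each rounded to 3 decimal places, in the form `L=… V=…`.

2πR = 2π·38 = 238.761042
per-turn = √(238.761042² + 24²) = √(57006.8350 + 576) = √57582.8350 = 239.964237
L = 5 × 239.964237 = 1199.821185
V = π·3.5² × L = 38.484510 × 1199.821185 = 46174.530393

L=1199.821 V=46174.530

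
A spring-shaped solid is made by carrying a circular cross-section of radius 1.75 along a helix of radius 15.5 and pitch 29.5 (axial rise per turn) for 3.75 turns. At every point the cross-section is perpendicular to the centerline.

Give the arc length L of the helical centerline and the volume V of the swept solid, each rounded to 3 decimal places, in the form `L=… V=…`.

2πR = 2π·15.5 = 97.389372
per-turn = √(97.389372² + 29.5²) = √(9484.6898 + 870.25) = √10354.9398 = 101.759225
L = 3.75 × 101.759225 = 381.597093
V = π·1.75² × L = 9.621128 × 381.597093 = 3671.394286

L=381.597 V=3671.394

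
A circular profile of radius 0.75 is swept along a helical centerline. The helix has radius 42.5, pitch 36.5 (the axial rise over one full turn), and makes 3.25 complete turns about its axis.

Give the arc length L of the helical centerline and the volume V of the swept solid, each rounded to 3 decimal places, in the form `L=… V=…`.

2πR = 2π·42.5 = 267.035376
per-turn = √(267.035376² + 36.5²) = √(71307.8918 + 1332.25) = √72640.1418 = 269.518352
L = 3.25 × 269.518352 = 875.934642
V = π·0.75² × L = 1.767146 × 875.934642 = 1547.904284

L=875.935 V=1547.904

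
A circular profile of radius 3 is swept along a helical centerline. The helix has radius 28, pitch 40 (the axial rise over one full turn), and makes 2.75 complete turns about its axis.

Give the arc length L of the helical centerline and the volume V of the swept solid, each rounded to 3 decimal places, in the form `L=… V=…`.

2πR = 2π·28 = 175.929189
per-turn = √(175.929189² + 40²) = √(30951.0794 + 1600) = √32551.0794 = 180.419177
L = 2.75 × 180.419177 = 496.152737
V = π·3² × L = 28.274334 × 496.152737 = 14028.388130

L=496.153 V=14028.388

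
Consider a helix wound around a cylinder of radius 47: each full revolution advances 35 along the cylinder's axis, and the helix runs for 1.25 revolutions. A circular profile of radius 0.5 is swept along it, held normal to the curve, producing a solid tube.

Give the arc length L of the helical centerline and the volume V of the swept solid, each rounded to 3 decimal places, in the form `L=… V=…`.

L=371.721 V=291.949

2πR = 2π·47 = 295.309709
per-turn = √(295.309709² + 35²) = √(87207.8245 + 1225) = √88432.8245 = 297.376570
L = 1.25 × 297.376570 = 371.720713
V = π·0.5² × L = 0.785398 × 371.720713 = 291.948765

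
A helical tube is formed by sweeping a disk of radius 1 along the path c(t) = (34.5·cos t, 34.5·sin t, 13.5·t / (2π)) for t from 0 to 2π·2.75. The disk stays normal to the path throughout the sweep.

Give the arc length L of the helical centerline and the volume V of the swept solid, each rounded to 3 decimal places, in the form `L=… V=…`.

2πR = 2π·34.5 = 216.769893
per-turn = √(216.769893² + 13.5²) = √(46989.1866 + 182.25) = √47171.4366 = 217.189863
L = 2.75 × 217.189863 = 597.272123
V = π·1² × L = 3.141593 × 597.272123 = 1876.385714

L=597.272 V=1876.386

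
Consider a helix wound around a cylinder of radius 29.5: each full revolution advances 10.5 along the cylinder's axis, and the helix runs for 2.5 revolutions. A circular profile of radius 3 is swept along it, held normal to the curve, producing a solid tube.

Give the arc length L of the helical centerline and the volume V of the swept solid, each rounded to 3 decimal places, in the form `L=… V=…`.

L=464.128 V=13122.905

2πR = 2π·29.5 = 185.353967
per-turn = √(185.353967² + 10.5²) = √(34356.0929 + 110.25) = √34466.3429 = 185.651132
L = 2.5 × 185.651132 = 464.127831
V = π·3² × L = 28.274334 × 464.127831 = 13122.905250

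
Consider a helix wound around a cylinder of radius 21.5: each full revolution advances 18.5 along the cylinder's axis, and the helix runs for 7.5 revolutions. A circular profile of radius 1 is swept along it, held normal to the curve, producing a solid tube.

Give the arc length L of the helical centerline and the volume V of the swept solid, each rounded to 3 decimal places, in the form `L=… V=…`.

2πR = 2π·21.5 = 135.088484
per-turn = √(135.088484² + 18.5²) = √(18248.8985 + 342.25) = √18591.1485 = 136.349362
L = 7.5 × 136.349362 = 1022.620216
V = π·1² × L = 3.141593 × 1022.620216 = 3212.656157

L=1022.620 V=3212.656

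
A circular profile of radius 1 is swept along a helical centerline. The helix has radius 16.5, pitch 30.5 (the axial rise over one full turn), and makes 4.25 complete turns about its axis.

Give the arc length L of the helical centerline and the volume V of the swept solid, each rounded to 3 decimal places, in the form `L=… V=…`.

L=459.280 V=1442.872

2πR = 2π·16.5 = 103.672558
per-turn = √(103.672558² + 30.5²) = √(10747.9992 + 930.25) = √11678.2492 = 108.065948
L = 4.25 × 108.065948 = 459.280280
V = π·1² × L = 3.141593 × 459.280280 = 1442.871555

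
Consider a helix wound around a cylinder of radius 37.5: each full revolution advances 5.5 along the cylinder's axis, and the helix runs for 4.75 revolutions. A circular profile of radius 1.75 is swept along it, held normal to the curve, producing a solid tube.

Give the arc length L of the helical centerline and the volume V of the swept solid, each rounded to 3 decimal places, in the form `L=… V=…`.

L=1119.497 V=10770.826

2πR = 2π·37.5 = 235.619449
per-turn = √(235.619449² + 5.5²) = √(55516.5248 + 30.25) = √55546.7748 = 235.683633
L = 4.75 × 235.683633 = 1119.497256
V = π·1.75² × L = 9.621128 × 1119.497256 = 10770.825834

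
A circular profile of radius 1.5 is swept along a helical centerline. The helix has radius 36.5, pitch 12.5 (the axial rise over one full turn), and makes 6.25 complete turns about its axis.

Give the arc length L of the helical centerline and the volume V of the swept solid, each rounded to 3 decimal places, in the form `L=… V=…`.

L=1435.479 V=10146.804

2πR = 2π·36.5 = 229.336264
per-turn = √(229.336264² + 12.5²) = √(52595.1219 + 156.25) = √52751.3719 = 229.676668
L = 6.25 × 229.676668 = 1435.479175
V = π·1.5² × L = 7.068583 × 1435.479175 = 10146.804372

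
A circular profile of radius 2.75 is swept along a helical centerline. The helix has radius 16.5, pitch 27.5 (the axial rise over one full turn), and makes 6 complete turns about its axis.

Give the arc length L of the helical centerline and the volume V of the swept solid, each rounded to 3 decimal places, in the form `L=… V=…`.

L=643.547 V=15289.583

2πR = 2π·16.5 = 103.672558
per-turn = √(103.672558² + 27.5²) = √(10747.9992 + 756.25) = √11504.2492 = 107.257863
L = 6 × 107.257863 = 643.547178
V = π·2.75² × L = 23.758294 × 643.547178 = 15289.583354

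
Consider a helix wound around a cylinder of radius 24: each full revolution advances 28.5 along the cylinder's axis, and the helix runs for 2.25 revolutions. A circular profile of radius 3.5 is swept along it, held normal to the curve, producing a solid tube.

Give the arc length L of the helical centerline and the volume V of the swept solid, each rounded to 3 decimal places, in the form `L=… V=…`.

2πR = 2π·24 = 150.796447
per-turn = √(150.796447² + 28.5²) = √(22739.5685 + 812.25) = √23551.8185 = 153.466018
L = 2.25 × 153.466018 = 345.298539
V = π·3.5² × L = 38.484510 × 345.298539 = 13288.645097

L=345.299 V=13288.645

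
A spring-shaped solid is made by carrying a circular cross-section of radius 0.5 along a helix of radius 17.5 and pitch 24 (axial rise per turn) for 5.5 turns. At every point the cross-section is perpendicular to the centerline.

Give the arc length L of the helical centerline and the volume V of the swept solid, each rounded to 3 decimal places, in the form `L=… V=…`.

2πR = 2π·17.5 = 109.955743
per-turn = √(109.955743² + 24²) = √(12090.2654 + 576) = √12666.2654 = 112.544504
L = 5.5 × 112.544504 = 618.994772
V = π·0.5² × L = 0.785398 × 618.994772 = 486.157357

L=618.995 V=486.157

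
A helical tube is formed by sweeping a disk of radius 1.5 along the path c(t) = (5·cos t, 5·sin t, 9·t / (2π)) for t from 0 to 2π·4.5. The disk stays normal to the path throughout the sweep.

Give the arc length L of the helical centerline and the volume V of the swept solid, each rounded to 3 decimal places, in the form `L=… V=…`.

2πR = 2π·5 = 31.415927
per-turn = √(31.415927² + 9²) = √(986.9604 + 81) = √1067.9604 = 32.679664
L = 4.5 × 32.679664 = 147.058488
V = π·1.5² × L = 7.068583 × 147.058488 = 1039.495198

L=147.058 V=1039.495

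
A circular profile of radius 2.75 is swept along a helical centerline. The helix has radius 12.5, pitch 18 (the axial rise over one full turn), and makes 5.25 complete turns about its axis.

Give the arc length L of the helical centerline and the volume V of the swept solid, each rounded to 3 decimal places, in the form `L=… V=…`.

L=423.024 V=10050.337

2πR = 2π·12.5 = 78.539816
per-turn = √(78.539816² + 18²) = √(6168.5028 + 324) = √6492.5028 = 80.576068
L = 5.25 × 80.576068 = 423.024358
V = π·2.75² × L = 23.758294 × 423.024358 = 10050.337243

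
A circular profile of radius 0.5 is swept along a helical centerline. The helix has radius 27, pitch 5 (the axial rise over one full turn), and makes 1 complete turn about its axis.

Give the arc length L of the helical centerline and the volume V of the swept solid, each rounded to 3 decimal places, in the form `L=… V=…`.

L=169.720 V=133.298

2πR = 2π·27 = 169.646003
per-turn = √(169.646003² + 5²) = √(28779.7664 + 25) = √28804.7664 = 169.719670
L = 1 × 169.719670 = 169.719670
V = π·0.5² × L = 0.785398 × 169.719670 = 133.297517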